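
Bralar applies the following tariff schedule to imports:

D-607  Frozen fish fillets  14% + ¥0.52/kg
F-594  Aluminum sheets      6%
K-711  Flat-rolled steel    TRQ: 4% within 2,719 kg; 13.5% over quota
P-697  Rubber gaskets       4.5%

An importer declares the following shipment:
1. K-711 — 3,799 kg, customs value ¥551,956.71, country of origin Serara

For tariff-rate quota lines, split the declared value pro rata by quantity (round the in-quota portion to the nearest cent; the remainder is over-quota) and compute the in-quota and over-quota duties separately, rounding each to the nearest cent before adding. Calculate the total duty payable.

Line 1 (K-711, Serara, 3,799 kg, ¥551,956.71):
Code K-711 is under a tariff-rate quota (threshold 2,719 kg). In-quota: 2,719 kg at 4%; over-quota: 1,080 kg at 13.5%.
Pro-rata value split: in-quota = ¥551,956.71 × 2,719/3,799 = ¥395,043.51; over-quota = ¥551,956.71 − ¥395,043.51 = ¥156,913.20.
In-quota duty = ¥395,043.51 × 4% = ¥15,801.74. Over-quota duty = ¥156,913.20 × 13.5% = ¥21,183.28.
Line duty = ¥15,801.74 + ¥21,183.28 = ¥36,985.02.

¥36,985.02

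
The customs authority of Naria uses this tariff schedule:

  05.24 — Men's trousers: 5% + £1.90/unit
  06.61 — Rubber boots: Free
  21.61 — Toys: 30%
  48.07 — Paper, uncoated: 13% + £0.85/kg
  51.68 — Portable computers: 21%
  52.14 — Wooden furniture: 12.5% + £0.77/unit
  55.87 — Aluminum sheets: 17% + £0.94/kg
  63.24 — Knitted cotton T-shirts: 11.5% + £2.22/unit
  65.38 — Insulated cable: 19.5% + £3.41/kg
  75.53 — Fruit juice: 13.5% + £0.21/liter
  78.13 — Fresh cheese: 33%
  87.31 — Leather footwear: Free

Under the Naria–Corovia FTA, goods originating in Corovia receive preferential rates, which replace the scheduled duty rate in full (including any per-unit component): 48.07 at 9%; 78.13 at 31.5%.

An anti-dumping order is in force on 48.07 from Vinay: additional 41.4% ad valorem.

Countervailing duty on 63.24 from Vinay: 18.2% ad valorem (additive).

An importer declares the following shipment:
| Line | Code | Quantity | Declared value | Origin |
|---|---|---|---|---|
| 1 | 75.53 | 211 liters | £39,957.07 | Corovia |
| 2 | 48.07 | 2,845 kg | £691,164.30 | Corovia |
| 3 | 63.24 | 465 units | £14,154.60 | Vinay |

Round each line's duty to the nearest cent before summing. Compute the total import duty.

Line 1 (75.53, Corovia, 211 liters, £39,957.07):
Base rate for 75.53 is 13.5% + £0.21/liter.
Origin Corovia is the FTA partner but 75.53 is not on the preference list; base rate stands.
Duty = £39,957.07 × 13.5% + 211 × £0.21 = £5,438.51.
Line 2 (48.07, Corovia, 2,845 kg, £691,164.30):
Base rate for 48.07 is 13% + £0.85/kg.
Origin Corovia qualifies under the Naria–Corovia agreement and 48.07 is covered: preferential rate 9% applies instead.
The additional-duty order on 48.07 targets Vinay, not Corovia; it does not apply.
Duty = £691,164.30 × 9% = £62,204.79.
Line 3 (63.24, Vinay, 465 units, £14,154.60):
Base rate for 63.24 is 11.5% + £2.22/unit.
Additional duty on 63.24 from Vinay: +18.2%. Applied ad valorem rate: 11.5% + 18.2% = 29.7%.
Duty = £14,154.60 × 29.7% + 465 × £2.22 = £5,236.22.
Total = £5,438.51 + £62,204.79 + £5,236.22 = £72,879.52.

£72,879.52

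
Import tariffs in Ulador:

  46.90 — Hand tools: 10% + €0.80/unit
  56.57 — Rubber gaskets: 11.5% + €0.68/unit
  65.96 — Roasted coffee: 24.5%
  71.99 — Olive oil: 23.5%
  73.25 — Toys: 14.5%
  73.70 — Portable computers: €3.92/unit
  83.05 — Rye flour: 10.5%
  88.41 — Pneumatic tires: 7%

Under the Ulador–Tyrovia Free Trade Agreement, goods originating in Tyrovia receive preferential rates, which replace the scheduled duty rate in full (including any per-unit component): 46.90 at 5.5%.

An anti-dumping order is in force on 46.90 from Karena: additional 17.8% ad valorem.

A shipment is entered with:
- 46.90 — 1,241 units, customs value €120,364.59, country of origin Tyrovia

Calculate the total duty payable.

Line 1 (46.90, Tyrovia, 1,241 units, €120,364.59):
Base rate for 46.90 is 10% + €0.80/unit.
Origin Tyrovia qualifies under the Ulador–Tyrovia agreement and 46.90 is covered: preferential rate 5.5% applies instead.
The additional-duty order on 46.90 targets Karena, not Tyrovia; it does not apply.
Duty = €120,364.59 × 5.5% = €6,620.05.

€6,620.05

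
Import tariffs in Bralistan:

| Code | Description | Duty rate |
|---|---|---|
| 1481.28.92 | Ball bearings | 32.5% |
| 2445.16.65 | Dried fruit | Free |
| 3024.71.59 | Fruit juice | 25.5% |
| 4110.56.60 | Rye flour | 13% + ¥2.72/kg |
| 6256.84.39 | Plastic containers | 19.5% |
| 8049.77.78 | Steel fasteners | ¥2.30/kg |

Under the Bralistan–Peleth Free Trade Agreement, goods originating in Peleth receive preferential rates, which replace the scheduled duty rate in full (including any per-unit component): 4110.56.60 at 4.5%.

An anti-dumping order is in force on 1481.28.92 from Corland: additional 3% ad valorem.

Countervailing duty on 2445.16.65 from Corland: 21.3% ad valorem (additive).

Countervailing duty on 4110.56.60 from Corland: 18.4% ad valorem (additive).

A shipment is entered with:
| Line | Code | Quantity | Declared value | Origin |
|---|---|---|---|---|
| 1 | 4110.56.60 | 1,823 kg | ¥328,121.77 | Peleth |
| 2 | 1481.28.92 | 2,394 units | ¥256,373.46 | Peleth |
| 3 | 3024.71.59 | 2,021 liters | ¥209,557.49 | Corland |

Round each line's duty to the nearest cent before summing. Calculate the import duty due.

Line 1 (4110.56.60, Peleth, 1,823 kg, ¥328,121.77):
Base rate for 4110.56.60 is 13% + ¥2.72/kg.
Origin Peleth qualifies under the Bralistan–Peleth agreement and 4110.56.60 is covered: preferential rate 4.5% applies instead.
The additional-duty order on 4110.56.60 targets Corland, not Peleth; it does not apply.
Duty = ¥328,121.77 × 4.5% = ¥14,765.48.
Line 2 (1481.28.92, Peleth, 2,394 units, ¥256,373.46):
Base rate for 1481.28.92 is 32.5%.
Origin Peleth is the FTA partner but 1481.28.92 is not on the preference list; base rate stands.
The additional-duty order on 1481.28.92 targets Corland, not Peleth; it does not apply.
Duty = ¥256,373.46 × 32.5% = ¥83,321.37.
Line 3 (3024.71.59, Corland, 2,021 liters, ¥209,557.49):
Base rate for 3024.71.59 is 25.5%.
Duty = ¥209,557.49 × 25.5% = ¥53,437.16.
Total = ¥14,765.48 + ¥83,321.37 + ¥53,437.16 = ¥151,524.01.

¥151,524.01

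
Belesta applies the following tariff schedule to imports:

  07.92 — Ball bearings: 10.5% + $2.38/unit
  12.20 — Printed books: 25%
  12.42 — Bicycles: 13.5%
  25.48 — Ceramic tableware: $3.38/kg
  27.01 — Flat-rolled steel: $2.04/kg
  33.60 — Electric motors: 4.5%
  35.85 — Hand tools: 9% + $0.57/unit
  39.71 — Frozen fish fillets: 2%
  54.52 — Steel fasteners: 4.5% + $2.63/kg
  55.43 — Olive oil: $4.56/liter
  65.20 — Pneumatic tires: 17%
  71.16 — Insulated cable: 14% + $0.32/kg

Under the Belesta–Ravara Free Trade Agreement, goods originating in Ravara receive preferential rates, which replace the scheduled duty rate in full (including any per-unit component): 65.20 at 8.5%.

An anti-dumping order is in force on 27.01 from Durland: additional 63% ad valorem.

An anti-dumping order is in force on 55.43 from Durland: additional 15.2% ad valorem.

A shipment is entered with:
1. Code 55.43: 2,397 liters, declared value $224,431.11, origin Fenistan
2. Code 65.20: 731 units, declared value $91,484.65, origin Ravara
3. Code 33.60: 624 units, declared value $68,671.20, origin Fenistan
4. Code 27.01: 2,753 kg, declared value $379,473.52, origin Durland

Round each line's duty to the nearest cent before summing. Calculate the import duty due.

$266,481.16

Line 1 (55.43, Fenistan, 2,397 liters, $224,431.11):
Base rate for 55.43 is $4.56/liter.
The additional-duty order on 55.43 targets Durland, not Fenistan; it does not apply.
Duty = 2,397 × $4.56 = $10,930.32.
Line 2 (65.20, Ravara, 731 units, $91,484.65):
Base rate for 65.20 is 17%.
Origin Ravara qualifies under the Belesta–Ravara agreement and 65.20 is covered: preferential rate 8.5% applies instead.
Duty = $91,484.65 × 8.5% = $7,776.20.
Line 3 (33.60, Fenistan, 624 units, $68,671.20):
Base rate for 33.60 is 4.5%.
Duty = $68,671.20 × 4.5% = $3,090.20.
Line 4 (27.01, Durland, 2,753 kg, $379,473.52):
Base rate for 27.01 is $2.04/kg.
Additional duty on 27.01 from Durland: +63% ad valorem. Applied ad valorem rate = 63%.
Duty = $379,473.52 × 63% + 2,753 × $2.04 = $244,684.44.
Total = $10,930.32 + $7,776.20 + $3,090.20 + $244,684.44 = $266,481.16.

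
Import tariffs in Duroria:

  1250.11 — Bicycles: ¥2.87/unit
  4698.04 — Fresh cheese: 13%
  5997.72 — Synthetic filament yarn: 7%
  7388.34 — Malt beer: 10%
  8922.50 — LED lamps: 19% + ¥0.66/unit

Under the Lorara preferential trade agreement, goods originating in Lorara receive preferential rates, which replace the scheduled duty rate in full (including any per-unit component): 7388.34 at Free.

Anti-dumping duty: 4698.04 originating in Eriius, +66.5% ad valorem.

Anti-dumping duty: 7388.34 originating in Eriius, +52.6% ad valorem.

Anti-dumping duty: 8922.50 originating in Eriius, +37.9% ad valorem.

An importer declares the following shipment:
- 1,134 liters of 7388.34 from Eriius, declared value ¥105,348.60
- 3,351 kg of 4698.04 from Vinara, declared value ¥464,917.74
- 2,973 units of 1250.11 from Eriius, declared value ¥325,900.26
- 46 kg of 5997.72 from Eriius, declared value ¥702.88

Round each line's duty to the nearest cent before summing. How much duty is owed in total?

¥134,969.24

Line 1 (7388.34, Eriius, 1,134 liters, ¥105,348.60):
Base rate for 7388.34 is 10%.
7388.34 has an FTA preferential rate, but origin Eriius is not Lorara; base rate stands.
Additional duty on 7388.34 from Eriius: +52.6%. Applied ad valorem rate: 10% + 52.6% = 62.6%.
Duty = ¥105,348.60 × 62.6% = ¥65,948.22.
Line 2 (4698.04, Vinara, 3,351 kg, ¥464,917.74):
Base rate for 4698.04 is 13%.
The additional-duty order on 4698.04 targets Eriius, not Vinara; it does not apply.
Duty = ¥464,917.74 × 13% = ¥60,439.31.
Line 3 (1250.11, Eriius, 2,973 units, ¥325,900.26):
Base rate for 1250.11 is ¥2.87/unit.
Duty = 2,973 × ¥2.87 = ¥8,532.51.
Line 4 (5997.72, Eriius, 46 kg, ¥702.88):
Base rate for 5997.72 is 7%.
Duty = ¥702.88 × 7% = ¥49.20.
Total = ¥65,948.22 + ¥60,439.31 + ¥8,532.51 + ¥49.20 = ¥134,969.24.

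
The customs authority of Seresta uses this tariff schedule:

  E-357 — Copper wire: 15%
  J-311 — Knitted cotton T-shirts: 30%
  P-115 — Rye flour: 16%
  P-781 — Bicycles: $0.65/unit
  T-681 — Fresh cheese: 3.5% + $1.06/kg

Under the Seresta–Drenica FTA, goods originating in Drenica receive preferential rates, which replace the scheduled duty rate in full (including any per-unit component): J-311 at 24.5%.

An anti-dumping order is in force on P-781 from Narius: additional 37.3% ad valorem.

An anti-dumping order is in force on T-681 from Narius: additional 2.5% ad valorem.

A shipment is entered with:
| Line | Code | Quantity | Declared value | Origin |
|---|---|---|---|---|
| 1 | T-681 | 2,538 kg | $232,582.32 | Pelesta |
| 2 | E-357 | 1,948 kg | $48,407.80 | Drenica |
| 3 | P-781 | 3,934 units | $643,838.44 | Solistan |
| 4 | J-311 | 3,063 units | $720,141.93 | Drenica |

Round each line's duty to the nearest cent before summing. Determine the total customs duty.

Line 1 (T-681, Pelesta, 2,538 kg, $232,582.32):
Base rate for T-681 is 3.5% + $1.06/kg.
The additional-duty order on T-681 targets Narius, not Pelesta; it does not apply.
Duty = $232,582.32 × 3.5% + 2,538 × $1.06 = $10,830.66.
Line 2 (E-357, Drenica, 1,948 kg, $48,407.80):
Base rate for E-357 is 15%.
Origin Drenica is the FTA partner but E-357 is not on the preference list; base rate stands.
Duty = $48,407.80 × 15% = $7,261.17.
Line 3 (P-781, Solistan, 3,934 units, $643,838.44):
Base rate for P-781 is $0.65/unit.
The additional-duty order on P-781 targets Narius, not Solistan; it does not apply.
Duty = 3,934 × $0.65 = $2,557.10.
Line 4 (J-311, Drenica, 3,063 units, $720,141.93):
Base rate for J-311 is 30%.
Origin Drenica qualifies under the Seresta–Drenica agreement and J-311 is covered: preferential rate 24.5% applies instead.
Duty = $720,141.93 × 24.5% = $176,434.77.
Total = $10,830.66 + $7,261.17 + $2,557.10 + $176,434.77 = $197,083.70.

$197,083.70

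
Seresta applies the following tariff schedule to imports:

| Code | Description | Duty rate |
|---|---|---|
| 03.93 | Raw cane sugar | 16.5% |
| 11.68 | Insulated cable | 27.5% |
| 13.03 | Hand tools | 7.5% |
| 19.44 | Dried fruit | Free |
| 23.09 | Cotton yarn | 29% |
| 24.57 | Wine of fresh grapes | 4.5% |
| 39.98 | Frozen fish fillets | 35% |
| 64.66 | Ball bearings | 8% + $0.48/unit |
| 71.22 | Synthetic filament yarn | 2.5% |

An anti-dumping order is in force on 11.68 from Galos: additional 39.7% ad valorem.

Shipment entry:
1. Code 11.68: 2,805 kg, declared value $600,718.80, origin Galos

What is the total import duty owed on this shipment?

Line 1 (11.68, Galos, 2,805 kg, $600,718.80):
Base rate for 11.68 is 27.5%.
Additional duty on 11.68 from Galos: +39.7%. Applied ad valorem rate: 27.5% + 39.7% = 67.2%.
Duty = $600,718.80 × 67.2% = $403,683.03.

$403,683.03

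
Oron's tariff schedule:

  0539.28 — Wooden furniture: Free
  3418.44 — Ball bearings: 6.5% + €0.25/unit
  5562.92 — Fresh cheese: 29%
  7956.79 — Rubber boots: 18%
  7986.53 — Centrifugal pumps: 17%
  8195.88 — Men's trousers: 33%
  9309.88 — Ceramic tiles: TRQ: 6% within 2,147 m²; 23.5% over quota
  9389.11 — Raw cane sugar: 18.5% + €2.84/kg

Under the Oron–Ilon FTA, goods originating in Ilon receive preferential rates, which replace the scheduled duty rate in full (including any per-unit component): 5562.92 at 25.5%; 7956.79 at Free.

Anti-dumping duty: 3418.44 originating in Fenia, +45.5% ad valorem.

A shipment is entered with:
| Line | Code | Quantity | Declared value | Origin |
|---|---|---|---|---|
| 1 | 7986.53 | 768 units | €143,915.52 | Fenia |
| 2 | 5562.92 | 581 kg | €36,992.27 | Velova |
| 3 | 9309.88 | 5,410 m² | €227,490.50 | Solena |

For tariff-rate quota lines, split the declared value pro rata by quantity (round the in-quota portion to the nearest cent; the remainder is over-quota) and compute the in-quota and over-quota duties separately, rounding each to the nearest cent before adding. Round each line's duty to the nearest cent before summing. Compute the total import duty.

Line 1 (7986.53, Fenia, 768 units, €143,915.52):
Base rate for 7986.53 is 17%.
Duty = €143,915.52 × 17% = €24,465.64.
Line 2 (5562.92, Velova, 581 kg, €36,992.27):
Base rate for 5562.92 is 29%.
5562.92 has an FTA preferential rate, but origin Velova is not Ilon; base rate stands.
Duty = €36,992.27 × 29% = €10,727.76.
Line 3 (9309.88, Solena, 5,410 m², €227,490.50):
Code 9309.88 is under a tariff-rate quota (threshold 2,147 m²). In-quota: 2,147 m² at 6%; over-quota: 3,263 m² at 23.5%.
Pro-rata value split: in-quota = €227,490.50 × 2,147/5,410 = €90,281.35; over-quota = €227,490.50 − €90,281.35 = €137,209.15.
In-quota duty = €90,281.35 × 6% = €5,416.88. Over-quota duty = €137,209.15 × 23.5% = €32,244.15.
Line duty = €5,416.88 + €32,244.15 = €37,661.03.
Total = €24,465.64 + €10,727.76 + €37,661.03 = €72,854.43.

€72,854.43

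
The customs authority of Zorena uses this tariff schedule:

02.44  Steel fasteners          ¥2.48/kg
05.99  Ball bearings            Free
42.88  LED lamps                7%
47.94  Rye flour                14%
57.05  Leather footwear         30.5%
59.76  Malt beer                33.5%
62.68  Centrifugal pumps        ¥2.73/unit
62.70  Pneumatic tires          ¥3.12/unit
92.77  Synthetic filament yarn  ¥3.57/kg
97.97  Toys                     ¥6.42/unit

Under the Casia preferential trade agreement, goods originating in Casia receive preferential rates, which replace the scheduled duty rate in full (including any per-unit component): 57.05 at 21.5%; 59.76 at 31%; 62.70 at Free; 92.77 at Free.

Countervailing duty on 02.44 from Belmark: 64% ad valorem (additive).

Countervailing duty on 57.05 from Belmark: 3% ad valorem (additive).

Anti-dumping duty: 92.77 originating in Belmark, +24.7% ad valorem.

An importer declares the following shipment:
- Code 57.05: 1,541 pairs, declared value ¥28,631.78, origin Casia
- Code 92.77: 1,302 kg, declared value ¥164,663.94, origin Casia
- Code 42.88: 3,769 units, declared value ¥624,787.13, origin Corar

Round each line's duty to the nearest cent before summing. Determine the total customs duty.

Line 1 (57.05, Casia, 1,541 pairs, ¥28,631.78):
Base rate for 57.05 is 30.5%.
Origin Casia qualifies under the Zorena–Casia agreement and 57.05 is covered: preferential rate 21.5% applies instead.
The additional-duty order on 57.05 targets Belmark, not Casia; it does not apply.
Duty = ¥28,631.78 × 21.5% = ¥6,155.83.
Line 2 (92.77, Casia, 1,302 kg, ¥164,663.94):
Base rate for 92.77 is ¥3.57/kg.
Origin Casia qualifies under the Zorena–Casia agreement and 92.77 is covered: preferential rate Free applies instead.
The additional-duty order on 92.77 targets Belmark, not Casia; it does not apply.
Duty = ¥164,663.94 × 0% = ¥0.00.
Line 3 (42.88, Corar, 3,769 units, ¥624,787.13):
Base rate for 42.88 is 7%.
Duty = ¥624,787.13 × 7% = ¥43,735.10.
Total = ¥6,155.83 + ¥0.00 + ¥43,735.10 = ¥49,890.93.

¥49,890.93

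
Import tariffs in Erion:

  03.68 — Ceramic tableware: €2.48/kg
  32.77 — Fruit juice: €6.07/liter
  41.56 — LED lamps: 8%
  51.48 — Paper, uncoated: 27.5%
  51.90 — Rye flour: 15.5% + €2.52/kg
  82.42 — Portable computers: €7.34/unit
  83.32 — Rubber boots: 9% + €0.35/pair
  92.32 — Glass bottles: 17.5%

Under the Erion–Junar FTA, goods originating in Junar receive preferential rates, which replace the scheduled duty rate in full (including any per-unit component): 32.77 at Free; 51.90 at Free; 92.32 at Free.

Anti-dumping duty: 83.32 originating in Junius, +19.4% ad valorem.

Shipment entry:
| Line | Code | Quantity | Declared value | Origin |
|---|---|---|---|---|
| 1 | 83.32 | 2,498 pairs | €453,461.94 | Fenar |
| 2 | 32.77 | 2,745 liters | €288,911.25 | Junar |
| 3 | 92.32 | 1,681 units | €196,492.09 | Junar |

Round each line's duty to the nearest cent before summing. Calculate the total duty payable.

Line 1 (83.32, Fenar, 2,498 pairs, €453,461.94):
Base rate for 83.32 is 9% + €0.35/pair.
The additional-duty order on 83.32 targets Junius, not Fenar; it does not apply.
Duty = €453,461.94 × 9% + 2,498 × €0.35 = €41,685.87.
Line 2 (32.77, Junar, 2,745 liters, €288,911.25):
Base rate for 32.77 is €6.07/liter.
Origin Junar qualifies under the Erion–Junar agreement and 32.77 is covered: preferential rate Free applies instead.
Duty = €288,911.25 × 0% = €0.00.
Line 3 (92.32, Junar, 1,681 units, €196,492.09):
Base rate for 92.32 is 17.5%.
Origin Junar qualifies under the Erion–Junar agreement and 92.32 is covered: preferential rate Free applies instead.
Duty = €196,492.09 × 0% = €0.00.
Total = €41,685.87 + €0.00 + €0.00 = €41,685.87.

€41,685.87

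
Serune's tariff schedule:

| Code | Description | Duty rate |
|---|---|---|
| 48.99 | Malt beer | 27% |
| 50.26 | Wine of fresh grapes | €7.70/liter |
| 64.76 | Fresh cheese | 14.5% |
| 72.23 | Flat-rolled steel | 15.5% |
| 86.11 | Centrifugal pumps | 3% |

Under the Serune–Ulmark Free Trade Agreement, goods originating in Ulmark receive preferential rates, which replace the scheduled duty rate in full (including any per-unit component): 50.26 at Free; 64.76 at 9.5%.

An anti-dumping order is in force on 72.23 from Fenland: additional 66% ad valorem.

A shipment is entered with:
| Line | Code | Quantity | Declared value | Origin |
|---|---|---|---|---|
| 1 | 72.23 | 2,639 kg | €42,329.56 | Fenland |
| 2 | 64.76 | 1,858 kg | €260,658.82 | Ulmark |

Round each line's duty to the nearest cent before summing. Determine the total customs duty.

€59,261.18

Line 1 (72.23, Fenland, 2,639 kg, €42,329.56):
Base rate for 72.23 is 15.5%.
Additional duty on 72.23 from Fenland: +66%. Applied ad valorem rate: 15.5% + 66% = 81.5%.
Duty = €42,329.56 × 81.5% = €34,498.59.
Line 2 (64.76, Ulmark, 1,858 kg, €260,658.82):
Base rate for 64.76 is 14.5%.
Origin Ulmark qualifies under the Serune–Ulmark agreement and 64.76 is covered: preferential rate 9.5% applies instead.
Duty = €260,658.82 × 9.5% = €24,762.59.
Total = €34,498.59 + €24,762.59 = €59,261.18.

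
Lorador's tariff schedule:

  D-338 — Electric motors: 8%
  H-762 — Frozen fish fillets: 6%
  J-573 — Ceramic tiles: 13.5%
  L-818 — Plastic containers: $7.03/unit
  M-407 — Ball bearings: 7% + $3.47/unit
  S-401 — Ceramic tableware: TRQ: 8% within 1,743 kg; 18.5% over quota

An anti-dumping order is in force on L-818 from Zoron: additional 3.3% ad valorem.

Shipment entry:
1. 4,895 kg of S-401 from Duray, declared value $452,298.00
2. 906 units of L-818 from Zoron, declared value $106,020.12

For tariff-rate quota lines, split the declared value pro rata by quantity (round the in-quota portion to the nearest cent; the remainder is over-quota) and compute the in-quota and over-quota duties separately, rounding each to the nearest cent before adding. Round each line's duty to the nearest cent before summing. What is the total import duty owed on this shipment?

$76,632.39

Line 1 (S-401, Duray, 4,895 kg, $452,298.00):
Code S-401 is under a tariff-rate quota (threshold 1,743 kg). In-quota: 1,743 kg at 8%; over-quota: 3,152 kg at 18.5%.
Pro-rata value split: in-quota = $452,298.00 × 1,743/4,895 = $161,053.20; over-quota = $452,298.00 − $161,053.20 = $291,244.80.
In-quota duty = $161,053.20 × 8% = $12,884.26. Over-quota duty = $291,244.80 × 18.5% = $53,880.29.
Line duty = $12,884.26 + $53,880.29 = $66,764.55.
Line 2 (L-818, Zoron, 906 units, $106,020.12):
Base rate for L-818 is $7.03/unit.
Additional duty on L-818 from Zoron: +3.3% ad valorem. Applied ad valorem rate = 3.3%.
Duty = $106,020.12 × 3.3% + 906 × $7.03 = $9,867.84.
Total = $66,764.55 + $9,867.84 = $76,632.39.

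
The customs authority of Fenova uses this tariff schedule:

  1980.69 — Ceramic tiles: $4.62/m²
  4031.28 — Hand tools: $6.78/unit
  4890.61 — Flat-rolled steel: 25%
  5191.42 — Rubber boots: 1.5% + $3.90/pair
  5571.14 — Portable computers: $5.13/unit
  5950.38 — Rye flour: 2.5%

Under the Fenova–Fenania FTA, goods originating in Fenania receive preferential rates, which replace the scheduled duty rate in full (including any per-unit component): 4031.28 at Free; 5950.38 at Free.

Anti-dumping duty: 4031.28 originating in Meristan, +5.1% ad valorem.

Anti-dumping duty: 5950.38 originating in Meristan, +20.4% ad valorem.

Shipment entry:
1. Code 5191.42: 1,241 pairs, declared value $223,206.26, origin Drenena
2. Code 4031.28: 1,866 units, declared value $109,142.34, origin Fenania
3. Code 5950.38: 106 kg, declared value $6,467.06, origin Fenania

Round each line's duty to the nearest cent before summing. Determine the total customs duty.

$8,187.99

Line 1 (5191.42, Drenena, 1,241 pairs, $223,206.26):
Base rate for 5191.42 is 1.5% + $3.90/pair.
Duty = $223,206.26 × 1.5% + 1,241 × $3.90 = $8,187.99.
Line 2 (4031.28, Fenania, 1,866 units, $109,142.34):
Base rate for 4031.28 is $6.78/unit.
Origin Fenania qualifies under the Fenova–Fenania agreement and 4031.28 is covered: preferential rate Free applies instead.
The additional-duty order on 4031.28 targets Meristan, not Fenania; it does not apply.
Duty = $109,142.34 × 0% = $0.00.
Line 3 (5950.38, Fenania, 106 kg, $6,467.06):
Base rate for 5950.38 is 2.5%.
Origin Fenania qualifies under the Fenova–Fenania agreement and 5950.38 is covered: preferential rate Free applies instead.
The additional-duty order on 5950.38 targets Meristan, not Fenania; it does not apply.
Duty = $6,467.06 × 0% = $0.00.
Total = $8,187.99 + $0.00 + $0.00 = $8,187.99.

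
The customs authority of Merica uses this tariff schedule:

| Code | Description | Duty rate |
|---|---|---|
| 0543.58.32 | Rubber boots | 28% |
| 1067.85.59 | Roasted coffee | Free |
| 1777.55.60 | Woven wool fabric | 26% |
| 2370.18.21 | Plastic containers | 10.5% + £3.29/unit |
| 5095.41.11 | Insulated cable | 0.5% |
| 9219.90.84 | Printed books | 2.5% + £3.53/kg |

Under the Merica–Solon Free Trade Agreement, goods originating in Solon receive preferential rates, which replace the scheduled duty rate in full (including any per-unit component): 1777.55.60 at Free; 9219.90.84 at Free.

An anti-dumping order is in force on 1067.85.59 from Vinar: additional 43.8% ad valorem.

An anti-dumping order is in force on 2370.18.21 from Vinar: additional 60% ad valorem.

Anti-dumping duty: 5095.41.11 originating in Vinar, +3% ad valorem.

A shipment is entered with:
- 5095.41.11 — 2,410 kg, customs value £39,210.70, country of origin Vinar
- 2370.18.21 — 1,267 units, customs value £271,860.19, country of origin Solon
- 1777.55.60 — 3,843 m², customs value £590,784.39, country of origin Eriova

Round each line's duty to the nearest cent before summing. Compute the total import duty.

Line 1 (5095.41.11, Vinar, 2,410 kg, £39,210.70):
Base rate for 5095.41.11 is 0.5%.
Additional duty on 5095.41.11 from Vinar: +3%. Applied ad valorem rate: 0.5% + 3% = 3.5%.
Duty = £39,210.70 × 3.5% = £1,372.37.
Line 2 (2370.18.21, Solon, 1,267 units, £271,860.19):
Base rate for 2370.18.21 is 10.5% + £3.29/unit.
Origin Solon is the FTA partner but 2370.18.21 is not on the preference list; base rate stands.
The additional-duty order on 2370.18.21 targets Vinar, not Solon; it does not apply.
Duty = £271,860.19 × 10.5% + 1,267 × £3.29 = £32,713.75.
Line 3 (1777.55.60, Eriova, 3,843 m², £590,784.39):
Base rate for 1777.55.60 is 26%.
1777.55.60 has an FTA preferential rate, but origin Eriova is not Solon; base rate stands.
Duty = £590,784.39 × 26% = £153,603.94.
Total = £1,372.37 + £32,713.75 + £153,603.94 = £187,690.06.

£187,690.06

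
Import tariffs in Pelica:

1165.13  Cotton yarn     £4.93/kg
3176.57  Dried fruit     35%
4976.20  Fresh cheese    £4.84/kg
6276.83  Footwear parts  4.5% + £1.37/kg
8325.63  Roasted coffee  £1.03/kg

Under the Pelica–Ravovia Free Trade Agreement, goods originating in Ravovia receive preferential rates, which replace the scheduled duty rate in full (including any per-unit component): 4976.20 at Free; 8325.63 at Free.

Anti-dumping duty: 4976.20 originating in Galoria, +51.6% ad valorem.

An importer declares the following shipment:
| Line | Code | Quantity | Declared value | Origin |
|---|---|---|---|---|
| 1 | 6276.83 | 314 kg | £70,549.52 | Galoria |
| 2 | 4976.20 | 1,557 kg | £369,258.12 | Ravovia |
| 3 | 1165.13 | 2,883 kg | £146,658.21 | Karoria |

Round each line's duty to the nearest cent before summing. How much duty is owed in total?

£17,818.10

Line 1 (6276.83, Galoria, 314 kg, £70,549.52):
Base rate for 6276.83 is 4.5% + £1.37/kg.
Duty = £70,549.52 × 4.5% + 314 × £1.37 = £3,604.91.
Line 2 (4976.20, Ravovia, 1,557 kg, £369,258.12):
Base rate for 4976.20 is £4.84/kg.
Origin Ravovia qualifies under the Pelica–Ravovia agreement and 4976.20 is covered: preferential rate Free applies instead.
The additional-duty order on 4976.20 targets Galoria, not Ravovia; it does not apply.
Duty = £369,258.12 × 0% = £0.00.
Line 3 (1165.13, Karoria, 2,883 kg, £146,658.21):
Base rate for 1165.13 is £4.93/kg.
Duty = 2,883 × £4.93 = £14,213.19.
Total = £3,604.91 + £0.00 + £14,213.19 = £17,818.10.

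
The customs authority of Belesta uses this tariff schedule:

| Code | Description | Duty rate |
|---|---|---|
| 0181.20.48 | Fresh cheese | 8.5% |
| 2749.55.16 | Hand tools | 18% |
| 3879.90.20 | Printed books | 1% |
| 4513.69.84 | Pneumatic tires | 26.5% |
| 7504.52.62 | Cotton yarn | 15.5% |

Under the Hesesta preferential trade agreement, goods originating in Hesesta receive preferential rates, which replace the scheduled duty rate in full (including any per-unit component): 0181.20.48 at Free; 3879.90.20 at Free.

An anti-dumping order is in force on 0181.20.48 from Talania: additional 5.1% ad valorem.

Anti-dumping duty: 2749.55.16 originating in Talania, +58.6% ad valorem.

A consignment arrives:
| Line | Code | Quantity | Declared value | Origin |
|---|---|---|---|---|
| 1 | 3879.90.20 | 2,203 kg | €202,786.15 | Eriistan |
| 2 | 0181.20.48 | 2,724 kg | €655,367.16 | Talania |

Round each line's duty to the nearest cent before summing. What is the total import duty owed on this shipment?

Line 1 (3879.90.20, Eriistan, 2,203 kg, €202,786.15):
Base rate for 3879.90.20 is 1%.
3879.90.20 has an FTA preferential rate, but origin Eriistan is not Hesesta; base rate stands.
Duty = €202,786.15 × 1% = €2,027.86.
Line 2 (0181.20.48, Talania, 2,724 kg, €655,367.16):
Base rate for 0181.20.48 is 8.5%.
0181.20.48 has an FTA preferential rate, but origin Talania is not Hesesta; base rate stands.
Additional duty on 0181.20.48 from Talania: +5.1%. Applied ad valorem rate: 8.5% + 5.1% = 13.6%.
Duty = €655,367.16 × 13.6% = €89,129.93.
Total = €2,027.86 + €89,129.93 = €91,157.79.

€91,157.79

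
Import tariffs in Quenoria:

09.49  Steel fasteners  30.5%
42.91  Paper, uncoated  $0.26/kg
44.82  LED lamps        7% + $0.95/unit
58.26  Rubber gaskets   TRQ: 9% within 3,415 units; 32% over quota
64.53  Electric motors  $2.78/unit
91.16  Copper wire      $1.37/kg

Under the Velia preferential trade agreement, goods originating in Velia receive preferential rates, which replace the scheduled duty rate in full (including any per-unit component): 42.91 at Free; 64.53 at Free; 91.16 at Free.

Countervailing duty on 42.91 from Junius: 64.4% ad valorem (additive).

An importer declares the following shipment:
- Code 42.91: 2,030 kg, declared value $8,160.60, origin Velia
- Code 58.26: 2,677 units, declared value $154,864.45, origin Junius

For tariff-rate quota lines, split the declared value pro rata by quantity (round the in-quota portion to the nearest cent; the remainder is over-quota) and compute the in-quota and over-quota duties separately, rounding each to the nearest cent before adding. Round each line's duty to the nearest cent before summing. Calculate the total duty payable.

$13,937.80

Line 1 (42.91, Velia, 2,030 kg, $8,160.60):
Base rate for 42.91 is $0.26/kg.
Origin Velia qualifies under the Quenoria–Velia agreement and 42.91 is covered: preferential rate Free applies instead.
The additional-duty order on 42.91 targets Junius, not Velia; it does not apply.
Duty = $8,160.60 × 0% = $0.00.
Line 2 (58.26, Junius, 2,677 units, $154,864.45):
Code 58.26 is under a tariff-rate quota (threshold 3,415 units). Quantity 2,677 units is within the quota, so the in-quota rate 9% applies to the full value.
Duty = $154,864.45 × 9% = $13,937.80.
Total = $0.00 + $13,937.80 = $13,937.80.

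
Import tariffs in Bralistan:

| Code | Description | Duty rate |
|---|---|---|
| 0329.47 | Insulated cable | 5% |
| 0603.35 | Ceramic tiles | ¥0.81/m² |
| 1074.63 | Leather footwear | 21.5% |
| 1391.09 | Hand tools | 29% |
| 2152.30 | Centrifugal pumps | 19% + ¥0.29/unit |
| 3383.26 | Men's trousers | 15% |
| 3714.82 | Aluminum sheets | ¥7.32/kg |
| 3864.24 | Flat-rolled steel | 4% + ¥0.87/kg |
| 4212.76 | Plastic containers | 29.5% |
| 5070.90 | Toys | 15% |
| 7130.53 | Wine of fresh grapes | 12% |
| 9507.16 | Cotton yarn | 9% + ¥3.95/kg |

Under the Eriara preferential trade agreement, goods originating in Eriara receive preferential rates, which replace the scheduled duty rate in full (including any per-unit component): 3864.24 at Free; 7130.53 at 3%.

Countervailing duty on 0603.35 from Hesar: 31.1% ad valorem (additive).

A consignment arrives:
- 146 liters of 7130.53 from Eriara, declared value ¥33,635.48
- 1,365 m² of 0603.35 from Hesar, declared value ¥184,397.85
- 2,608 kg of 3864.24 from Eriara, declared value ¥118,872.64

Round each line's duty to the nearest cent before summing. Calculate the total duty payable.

¥59,462.44

Line 1 (7130.53, Eriara, 146 liters, ¥33,635.48):
Base rate for 7130.53 is 12%.
Origin Eriara qualifies under the Bralistan–Eriara agreement and 7130.53 is covered: preferential rate 3% applies instead.
Duty = ¥33,635.48 × 3% = ¥1,009.06.
Line 2 (0603.35, Hesar, 1,365 m², ¥184,397.85):
Base rate for 0603.35 is ¥0.81/m².
Additional duty on 0603.35 from Hesar: +31.1% ad valorem. Applied ad valorem rate = 31.1%.
Duty = ¥184,397.85 × 31.1% + 1,365 × ¥0.81 = ¥58,453.38.
Line 3 (3864.24, Eriara, 2,608 kg, ¥118,872.64):
Base rate for 3864.24 is 4% + ¥0.87/kg.
Origin Eriara qualifies under the Bralistan–Eriara agreement and 3864.24 is covered: preferential rate Free applies instead.
Duty = ¥118,872.64 × 0% = ¥0.00.
Total = ¥1,009.06 + ¥58,453.38 + ¥0.00 = ¥59,462.44.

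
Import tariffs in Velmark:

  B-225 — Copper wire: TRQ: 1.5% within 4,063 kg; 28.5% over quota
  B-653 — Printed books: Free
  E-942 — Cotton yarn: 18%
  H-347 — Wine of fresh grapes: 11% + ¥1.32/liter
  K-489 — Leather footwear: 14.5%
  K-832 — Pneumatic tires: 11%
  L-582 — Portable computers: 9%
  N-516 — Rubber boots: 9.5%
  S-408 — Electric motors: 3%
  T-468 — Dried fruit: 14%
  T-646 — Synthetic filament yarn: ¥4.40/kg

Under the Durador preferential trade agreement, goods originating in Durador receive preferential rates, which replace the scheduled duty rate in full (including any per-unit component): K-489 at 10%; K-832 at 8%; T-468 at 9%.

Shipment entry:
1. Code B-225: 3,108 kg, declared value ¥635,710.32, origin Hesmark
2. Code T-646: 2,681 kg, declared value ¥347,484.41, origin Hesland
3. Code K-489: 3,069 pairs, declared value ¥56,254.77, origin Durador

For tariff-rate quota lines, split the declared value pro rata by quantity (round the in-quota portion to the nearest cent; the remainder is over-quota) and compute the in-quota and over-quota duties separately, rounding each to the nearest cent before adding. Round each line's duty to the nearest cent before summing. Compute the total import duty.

¥26,957.53

Line 1 (B-225, Hesmark, 3,108 kg, ¥635,710.32):
Code B-225 is under a tariff-rate quota (threshold 4,063 kg). Quantity 3,108 kg is within the quota, so the in-quota rate 1.5% applies to the full value.
Duty = ¥635,710.32 × 1.5% = ¥9,535.65.
Line 2 (T-646, Hesland, 2,681 kg, ¥347,484.41):
Base rate for T-646 is ¥4.40/kg.
Duty = 2,681 × ¥4.40 = ¥11,796.40.
Line 3 (K-489, Durador, 3,069 pairs, ¥56,254.77):
Base rate for K-489 is 14.5%.
Origin Durador qualifies under the Velmark–Durador agreement and K-489 is covered: preferential rate 10% applies instead.
Duty = ¥56,254.77 × 10% = ¥5,625.48.
Total = ¥9,535.65 + ¥11,796.40 + ¥5,625.48 = ¥26,957.53.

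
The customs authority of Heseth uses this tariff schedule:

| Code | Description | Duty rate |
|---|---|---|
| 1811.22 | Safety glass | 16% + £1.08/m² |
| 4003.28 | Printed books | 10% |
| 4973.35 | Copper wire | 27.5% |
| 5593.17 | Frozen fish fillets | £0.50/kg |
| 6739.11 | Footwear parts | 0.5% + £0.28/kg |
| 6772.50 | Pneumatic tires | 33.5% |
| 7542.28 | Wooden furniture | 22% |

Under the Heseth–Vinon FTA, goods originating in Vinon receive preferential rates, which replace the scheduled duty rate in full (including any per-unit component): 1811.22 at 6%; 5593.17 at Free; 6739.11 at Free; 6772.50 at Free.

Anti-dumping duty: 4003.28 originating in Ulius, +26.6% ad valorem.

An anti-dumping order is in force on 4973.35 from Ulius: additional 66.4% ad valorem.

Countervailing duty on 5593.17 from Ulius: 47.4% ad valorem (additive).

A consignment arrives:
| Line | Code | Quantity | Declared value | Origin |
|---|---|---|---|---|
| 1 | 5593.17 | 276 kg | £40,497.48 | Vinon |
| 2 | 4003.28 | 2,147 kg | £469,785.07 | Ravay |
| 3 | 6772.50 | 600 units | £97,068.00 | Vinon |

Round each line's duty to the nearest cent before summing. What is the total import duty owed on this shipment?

£46,978.51

Line 1 (5593.17, Vinon, 276 kg, £40,497.48):
Base rate for 5593.17 is £0.50/kg.
Origin Vinon qualifies under the Heseth–Vinon agreement and 5593.17 is covered: preferential rate Free applies instead.
The additional-duty order on 5593.17 targets Ulius, not Vinon; it does not apply.
Duty = £40,497.48 × 0% = £0.00.
Line 2 (4003.28, Ravay, 2,147 kg, £469,785.07):
Base rate for 4003.28 is 10%.
The additional-duty order on 4003.28 targets Ulius, not Ravay; it does not apply.
Duty = £469,785.07 × 10% = £46,978.51.
Line 3 (6772.50, Vinon, 600 units, £97,068.00):
Base rate for 6772.50 is 33.5%.
Origin Vinon qualifies under the Heseth–Vinon agreement and 6772.50 is covered: preferential rate Free applies instead.
Duty = £97,068.00 × 0% = £0.00.
Total = £0.00 + £46,978.51 + £0.00 = £46,978.51.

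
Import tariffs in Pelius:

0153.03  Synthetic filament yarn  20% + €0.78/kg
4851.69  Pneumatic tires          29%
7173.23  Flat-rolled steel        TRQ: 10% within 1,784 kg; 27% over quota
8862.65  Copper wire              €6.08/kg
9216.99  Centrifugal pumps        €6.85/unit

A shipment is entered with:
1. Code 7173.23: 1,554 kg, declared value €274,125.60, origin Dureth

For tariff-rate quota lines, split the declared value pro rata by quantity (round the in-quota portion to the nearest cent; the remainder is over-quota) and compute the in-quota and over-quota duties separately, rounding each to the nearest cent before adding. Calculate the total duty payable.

Line 1 (7173.23, Dureth, 1,554 kg, €274,125.60):
Code 7173.23 is under a tariff-rate quota (threshold 1,784 kg). Quantity 1,554 kg is within the quota, so the in-quota rate 10% applies to the full value.
Duty = €274,125.60 × 10% = €27,412.56.

€27,412.56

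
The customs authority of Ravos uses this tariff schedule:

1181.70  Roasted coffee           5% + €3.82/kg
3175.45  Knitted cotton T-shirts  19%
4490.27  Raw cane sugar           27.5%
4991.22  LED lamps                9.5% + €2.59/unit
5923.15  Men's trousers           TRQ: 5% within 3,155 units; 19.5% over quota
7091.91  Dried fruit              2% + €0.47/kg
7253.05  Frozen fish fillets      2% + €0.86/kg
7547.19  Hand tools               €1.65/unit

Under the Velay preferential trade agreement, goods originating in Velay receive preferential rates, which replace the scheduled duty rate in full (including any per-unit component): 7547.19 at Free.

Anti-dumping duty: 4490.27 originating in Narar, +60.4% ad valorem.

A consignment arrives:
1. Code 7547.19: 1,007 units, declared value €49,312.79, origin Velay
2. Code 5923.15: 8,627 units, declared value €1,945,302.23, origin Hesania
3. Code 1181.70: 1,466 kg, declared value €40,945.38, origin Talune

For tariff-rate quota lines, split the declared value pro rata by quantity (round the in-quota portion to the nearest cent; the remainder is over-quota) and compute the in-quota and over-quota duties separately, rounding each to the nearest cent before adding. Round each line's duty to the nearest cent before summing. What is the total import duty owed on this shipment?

€283,825.29

Line 1 (7547.19, Velay, 1,007 units, €49,312.79):
Base rate for 7547.19 is €1.65/unit.
Origin Velay qualifies under the Ravos–Velay agreement and 7547.19 is covered: preferential rate Free applies instead.
Duty = €49,312.79 × 0% = €0.00.
Line 2 (5923.15, Hesania, 8,627 units, €1,945,302.23):
Code 5923.15 is under a tariff-rate quota (threshold 3,155 units). In-quota: 3,155 units at 5%; over-quota: 5,472 units at 19.5%.
Pro-rata value split: in-quota = €1,945,302.23 × 3,155/8,627 = €711,420.95; over-quota = €1,945,302.23 − €711,420.95 = €1,233,881.28.
In-quota duty = €711,420.95 × 5% = €35,571.05. Over-quota duty = €1,233,881.28 × 19.5% = €240,606.85.
Line duty = €35,571.05 + €240,606.85 = €276,177.90.
Line 3 (1181.70, Talune, 1,466 kg, €40,945.38):
Base rate for 1181.70 is 5% + €3.82/kg.
Duty = €40,945.38 × 5% + 1,466 × €3.82 = €7,647.39.
Total = €0.00 + €276,177.90 + €7,647.39 = €283,825.29.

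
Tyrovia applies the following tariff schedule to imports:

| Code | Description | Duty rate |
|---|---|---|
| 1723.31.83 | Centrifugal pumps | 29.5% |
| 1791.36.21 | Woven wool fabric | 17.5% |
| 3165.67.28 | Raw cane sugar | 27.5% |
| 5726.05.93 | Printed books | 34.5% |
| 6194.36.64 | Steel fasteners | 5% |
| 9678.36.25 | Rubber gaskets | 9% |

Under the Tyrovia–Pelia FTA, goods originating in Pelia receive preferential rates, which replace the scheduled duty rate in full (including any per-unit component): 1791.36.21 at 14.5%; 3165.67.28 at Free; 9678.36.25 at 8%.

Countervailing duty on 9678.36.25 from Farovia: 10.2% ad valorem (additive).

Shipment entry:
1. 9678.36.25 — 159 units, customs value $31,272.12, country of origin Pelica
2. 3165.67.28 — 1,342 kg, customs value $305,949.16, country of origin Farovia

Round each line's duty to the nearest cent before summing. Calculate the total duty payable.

$86,950.51

Line 1 (9678.36.25, Pelica, 159 units, $31,272.12):
Base rate for 9678.36.25 is 9%.
9678.36.25 has an FTA preferential rate, but origin Pelica is not Pelia; base rate stands.
The additional-duty order on 9678.36.25 targets Farovia, not Pelica; it does not apply.
Duty = $31,272.12 × 9% = $2,814.49.
Line 2 (3165.67.28, Farovia, 1,342 kg, $305,949.16):
Base rate for 3165.67.28 is 27.5%.
3165.67.28 has an FTA preferential rate, but origin Farovia is not Pelia; base rate stands.
Duty = $305,949.16 × 27.5% = $84,136.02.
Total = $2,814.49 + $84,136.02 = $86,950.51.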